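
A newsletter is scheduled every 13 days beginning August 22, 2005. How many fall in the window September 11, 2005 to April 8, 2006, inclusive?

Occurrences land 13·i days after August 22, 2005 for i = 0, 1, 2, …
September 11, 2005 is 20 days after the start; 20 ÷ 13 = 1 remainder 7; since the remainder is 7, round up to i = 2. First occurrence in the window: #3 on September 17, 2005 (2×13 = 26 days in).
April 8, 2006 is 229 days after the start; 229 ÷ 13 = 17 remainder 8. Last occurrence in the window: #18 on March 31, 2006.
Occurrences #3 through #18: 16 in total.

16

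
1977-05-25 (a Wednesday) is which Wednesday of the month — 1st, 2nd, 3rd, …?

4th

Day 25 falls in week ⌈25/7⌉ of the month.
Days 1–7 hold the 1st Wednesday, 8–14 the 2nd, 15–21 the 3rd, 22–28 the 4th, 29–31 the 5th.
25 is in the range for the 4th.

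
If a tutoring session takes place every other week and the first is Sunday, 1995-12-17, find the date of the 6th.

1996-02-25

The 6th occurrence is 5 intervals after the first: 5 × 14 = 70 days after 1995-12-17.
December has 31 days — 14 days to the end of December leaves 56.
January has 31 days (25 left).
25 days into February → 1996-02-25.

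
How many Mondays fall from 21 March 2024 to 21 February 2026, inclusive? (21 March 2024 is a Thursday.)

21 March 2024 is a Thursday; the first Monday on or after it is 25 March 2024 (4 days later).
From 25 March 2024 to 21 February 2026: 281 + 365 + 52 = 698 days (rest of 2024, 2025, to 21 February 2026 in 2026).
698 ÷ 7 = 99 full weeks with remainder 5, so 99 more Mondays after the first → 100.

100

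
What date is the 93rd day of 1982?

January has 31 days (93 − 31 = 62 remain).
February has 28 days (62 − 28 = 34 remain).
March has 31 days (34 − 31 = 3 remain).
3 into April → April 3.

3 April 1982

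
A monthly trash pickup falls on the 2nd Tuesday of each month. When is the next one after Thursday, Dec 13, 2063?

Jan 8, 2064

Dec 2063 starts on a Saturday; its first Tuesday is the 4th, so the 2nd Tuesday is the 11th — Dec 11, 2063.
That is not after Dec 13, 2063, so look at Jan 2064.
Jan 2064 starts on a Tuesday; its first Tuesday is the 1st, so the 2nd Tuesday is the 8th — Jan 8, 2064.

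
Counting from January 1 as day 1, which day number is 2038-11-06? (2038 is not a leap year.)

310

Days in months before November: 31 + 28 + 31 + 30 + 31 + 30 + 31 + 31 + 30 + 31 = 304.
Plus 6 days into November → day 310.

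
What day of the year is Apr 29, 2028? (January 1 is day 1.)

Days in months before Apr: 31 + 29 + 31 = 91.
Plus 29 days into Apr → day 120.

120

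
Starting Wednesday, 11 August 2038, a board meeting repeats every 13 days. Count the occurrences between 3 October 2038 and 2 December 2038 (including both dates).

4

Occurrences land 13·i days after 11 August 2038 for i = 0, 1, 2, …
3 October 2038 is 53 days after the start; 53 ÷ 13 = 4 remainder 1; since the remainder is 1, round up to i = 5. First occurrence in the window: #6 on 15 October 2038 (5×13 = 65 days in).
2 December 2038 is 113 days after the start; 113 ÷ 13 = 8 remainder 9. Last occurrence in the window: #9 on 23 November 2038.
Occurrences #6 through #9: 4 in total.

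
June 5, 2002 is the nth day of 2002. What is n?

Days in months before June: 31 + 28 + 31 + 30 + 31 = 151.
Plus 5 days into June → day 156.

156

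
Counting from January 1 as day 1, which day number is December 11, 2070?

345

Days in months before December: 31 + 28 + 31 + 30 + 31 + 30 + 31 + 31 + 30 + 31 + 30 = 334.
Plus 11 days into December → day 345.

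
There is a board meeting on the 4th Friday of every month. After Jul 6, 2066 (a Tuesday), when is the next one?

Jul 23, 2066

Jul 2066 starts on a Thursday; its first Friday is the 2nd, so the 4th Friday is the 23rd — Jul 23, 2066.
Jul 23, 2066 is after Jul 6, 2066, so that is the next one.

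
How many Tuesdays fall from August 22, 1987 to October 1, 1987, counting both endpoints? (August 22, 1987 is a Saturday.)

August 22, 1987 is a Saturday; the first Tuesday on or after it is August 25, 1987 (3 days later).
From August 25, 1987 to October 1, 1987: 6 + 30 + 1 = 37 days (rest of August, September, October).
37 ÷ 7 = 5 full weeks with remainder 2, so 5 more Tuesdays after the first → 6.

6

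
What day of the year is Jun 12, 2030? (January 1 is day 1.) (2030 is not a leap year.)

163

Days in months before Jun: 31 + 28 + 31 + 30 + 31 = 151.
Plus 12 days into Jun → day 163.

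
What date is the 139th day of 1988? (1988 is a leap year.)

18 May 1988

January has 31 days (139 − 31 = 108 remain).
February has 29 days (108 − 29 = 79 remain).
March has 31 days (79 − 31 = 48 remain).
April has 30 days (48 − 30 = 18 remain).
18 into May → May 18.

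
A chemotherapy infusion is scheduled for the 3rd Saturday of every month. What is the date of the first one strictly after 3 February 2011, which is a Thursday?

19 February 2011

February 2011 starts on a Tuesday; its first Saturday is the 5th, so the 3rd Saturday is the 19th — 19 February 2011.
19 February 2011 is after 3 February 2011, so that is the next one.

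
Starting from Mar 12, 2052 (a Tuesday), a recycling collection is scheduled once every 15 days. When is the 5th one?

The 5th occurrence is 4 intervals after the first: 4 × 15 = 60 days after Mar 12, 2052.
Mar has 31 days — 19 days to the end of Mar leaves 41.
Apr has 30 days (11 left).
11 days into May → May 11, 2052.

May 11, 2052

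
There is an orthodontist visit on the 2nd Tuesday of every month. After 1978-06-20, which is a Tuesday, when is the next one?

1978-07-11

June 1978 starts on a Thursday; its first Tuesday is the 6th, so the 2nd Tuesday is the 13th — 1978-06-13.
That is not after 1978-06-20, so look at July 1978.
July 1978 starts on a Saturday; its first Tuesday is the 4th, so the 2nd Tuesday is the 11th — 1978-07-11.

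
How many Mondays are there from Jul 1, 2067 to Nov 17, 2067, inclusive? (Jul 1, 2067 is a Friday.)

Jul 1, 2067 is a Friday; the first Monday on or after it is Jul 4, 2067 (3 days later).
From Jul 4, 2067 to Nov 17, 2067: 27 + 31 + 30 + 31 + 17 = 136 days (rest of Jul, Aug, Sep, Oct, Nov).
136 ÷ 7 = 19 full weeks with remainder 3, so 19 more Mondays after the first → 20.

20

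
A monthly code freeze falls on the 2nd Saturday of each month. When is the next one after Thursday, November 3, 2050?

November 2050 starts on a Tuesday; its first Saturday is the 5th, so the 2nd Saturday is the 12th — November 12, 2050.
November 12, 2050 is after November 3, 2050, so that is the next one.

November 12, 2050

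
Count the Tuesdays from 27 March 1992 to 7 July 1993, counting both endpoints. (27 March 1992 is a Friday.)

67

27 March 1992 is a Friday; the first Tuesday on or after it is 31 March 1992 (4 days later).
From 31 March 1992 to 7 July 1993: 275 + 188 = 463 days (rest of 1992, to 7 July 1993 in 1993).
463 ÷ 7 = 66 full weeks with remainder 1, so 66 more Tuesdays after the first → 67.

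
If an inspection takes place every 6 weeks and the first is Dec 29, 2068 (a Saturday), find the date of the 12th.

The 12th occurrence is 11 intervals after the first: 11 × 42 = 462 days after Dec 29, 2068.
Dec has 31 days — 2 days to the end of Dec leaves 460.
2069 has 365 days (95 left).
Jan has 31 days (64 left).
Feb has 28 days (36 left).
Mar has 31 days (5 left).
5 days into Apr → Apr 5, 2070.

Apr 5, 2070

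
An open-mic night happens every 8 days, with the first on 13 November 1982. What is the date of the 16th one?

13 March 1983

The 16th occurrence is 15 intervals after the first: 15 × 8 = 120 days after 13 November 1982.
November has 30 days — 17 days to the end of November leaves 103.
December has 31 days (72 left).
January has 31 days (41 left).
February has 28 days (13 left).
13 days into March → 13 March 1983.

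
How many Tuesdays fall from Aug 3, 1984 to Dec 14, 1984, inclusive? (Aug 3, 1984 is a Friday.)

19

Aug 3, 1984 is a Friday; the first Tuesday on or after it is Aug 7, 1984 (4 days later).
From Aug 7, 1984 to Dec 14, 1984: 24 + 30 + 31 + 30 + 14 = 129 days (rest of Aug, Sep, Oct, Nov, Dec).
129 ÷ 7 = 18 full weeks with remainder 3, so 18 more Tuesdays after the first → 19.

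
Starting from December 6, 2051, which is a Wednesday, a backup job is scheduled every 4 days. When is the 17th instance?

The 17th occurrence is 16 intervals after the first: 16 × 4 = 64 days after December 6, 2051.
December has 31 days — 25 days to the end of December leaves 39.
January has 31 days (8 left).
8 days into February → February 8, 2052.

February 8, 2052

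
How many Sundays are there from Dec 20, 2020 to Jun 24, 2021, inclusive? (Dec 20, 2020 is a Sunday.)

Dec 20, 2020 is a Sunday; the first Sunday on or after it is Dec 20, 2020.
From Dec 20, 2020 to Jun 24, 2021: 11 + 31 + 28 + 31 + 30 + 31 + 24 = 186 days (rest of Dec, Jan, Feb, Mar, Apr, May, Jun).
186 ÷ 7 = 26 full weeks with remainder 4, so 26 more Sundays after the first → 27.

27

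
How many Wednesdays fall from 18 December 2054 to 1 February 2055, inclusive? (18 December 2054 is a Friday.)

18 December 2054 is a Friday; the first Wednesday on or after it is 23 December 2054 (5 days later).
From 23 December 2054 to 1 February 2055: 8 + 31 + 1 = 40 days (rest of December, January, February).
40 ÷ 7 = 5 full weeks with remainder 5, so 5 more Wednesdays after the first → 6.

6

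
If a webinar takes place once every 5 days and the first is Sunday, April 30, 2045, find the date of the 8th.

June 4, 2045

The 8th occurrence is 7 intervals after the first: 7 × 5 = 35 days after April 30, 2045.
April has 30 days — 0 days to the end of April leaves 35.
May has 31 days (4 left).
4 days into June → June 4, 2045.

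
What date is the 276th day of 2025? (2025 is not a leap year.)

3 October 2025

January has 31 days (276 − 31 = 245 remain).
February has 28 days (245 − 28 = 217 remain).
March has 31 days (217 − 31 = 186 remain).
April has 30 days (186 − 30 = 156 remain).
May has 31 days (156 − 31 = 125 remain).
June has 30 days (125 − 30 = 95 remain).
July has 31 days (95 − 31 = 64 remain).
August has 31 days (64 − 31 = 33 remain).
September has 30 days (33 − 30 = 3 remain).
3 into October → October 3.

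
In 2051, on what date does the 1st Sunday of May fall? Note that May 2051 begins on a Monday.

May 2051 begins on a Monday, so the first Sunday is May 7 (6 days later).

May 7, 2051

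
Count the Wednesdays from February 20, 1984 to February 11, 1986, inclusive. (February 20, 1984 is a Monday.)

103

February 20, 1984 is a Monday; the first Wednesday on or after it is February 22, 1984 (2 days later).
From February 22, 1984 to February 11, 1986: 313 + 365 + 42 = 720 days (rest of 1984, 1985, to February 11, 1986 in 1986).
720 ÷ 7 = 102 full weeks with remainder 6, so 102 more Wednesdays after the first → 103.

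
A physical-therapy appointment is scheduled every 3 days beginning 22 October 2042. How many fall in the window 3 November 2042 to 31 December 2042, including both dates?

Occurrences land 3·i days after 22 October 2042 for i = 0, 1, 2, …
3 November 2042 is 12 days after the start; 12 ÷ 3 = 4 remainder 0. First occurrence in the window: #5 on 3 November 2042 (4×3 = 12 days in).
31 December 2042 is 70 days after the start; 70 ÷ 3 = 23 remainder 1. Last occurrence in the window: #24 on 30 December 2042.
Occurrences #5 through #24: 20 in total.

20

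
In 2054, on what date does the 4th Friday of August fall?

August 2054 begins on a Saturday, so the first Friday is August 7 (6 days later).
The 4th Friday is 3 weeks later: 7 + 21 = 28.

August 28, 2054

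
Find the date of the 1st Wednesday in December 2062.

December 2062 begins on a Friday, so the first Wednesday is December 6 (5 days later).

6 December 2062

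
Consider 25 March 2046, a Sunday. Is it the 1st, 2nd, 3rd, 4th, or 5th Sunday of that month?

Day 25 falls in week ⌈25/7⌉ of the month.
Days 1–7 hold the 1st Sunday, 8–14 the 2nd, 15–21 the 3rd, 22–28 the 4th, 29–31 the 5th.
25 is in the range for the 4th.

4th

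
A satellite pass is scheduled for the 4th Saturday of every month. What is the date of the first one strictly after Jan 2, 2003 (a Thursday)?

Jan 2003 starts on a Wednesday; its first Saturday is the 4th, so the 4th Saturday is the 25th — Jan 25, 2003.
Jan 25, 2003 is after Jan 2, 2003, so that is the next one.

Jan 25, 2003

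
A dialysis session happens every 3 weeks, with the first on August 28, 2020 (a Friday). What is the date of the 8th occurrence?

The 8th occurrence is 7 intervals after the first: 7 × 21 = 147 days after August 28, 2020.
August has 31 days — 3 days to the end of August leaves 144.
September has 30 days (114 left).
October has 31 days (83 left).
November has 30 days (53 left).
December has 31 days (22 left).
22 days into January → January 22, 2021.

January 22, 2021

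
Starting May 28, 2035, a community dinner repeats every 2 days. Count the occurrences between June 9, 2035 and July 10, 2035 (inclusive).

Occurrences land 2·i days after May 28, 2035 for i = 0, 1, 2, …
June 9, 2035 is 12 days after the start; 12 ÷ 2 = 6 remainder 0. First occurrence in the window: #7 on June 9, 2035 (6×2 = 12 days in).
July 10, 2035 is 43 days after the start; 43 ÷ 2 = 21 remainder 1. Last occurrence in the window: #22 on July 9, 2035.
Occurrences #7 through #22: 16 in total.

16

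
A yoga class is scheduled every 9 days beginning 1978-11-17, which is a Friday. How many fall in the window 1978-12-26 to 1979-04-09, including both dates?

Occurrences land 9·i days after 1978-11-17 for i = 0, 1, 2, …
1978-12-26 is 39 days after the start; 39 ÷ 9 = 4 remainder 3; since the remainder is 3, round up to i = 5. First occurrence in the window: #6 on 1979-01-01 (5×9 = 45 days in).
1979-04-09 is 143 days after the start; 143 ÷ 9 = 15 remainder 8. Last occurrence in the window: #16 on 1979-04-01.
Occurrences #6 through #16: 11 in total.

11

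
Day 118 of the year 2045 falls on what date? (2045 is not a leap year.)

28 April 2045

January has 31 days (118 − 31 = 87 remain).
February has 28 days (87 − 28 = 59 remain).
March has 31 days (59 − 31 = 28 remain).
28 into April → April 28.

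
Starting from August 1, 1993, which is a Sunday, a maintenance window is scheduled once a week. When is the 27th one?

January 30, 1994

The 27th occurrence is 26 intervals after the first: 26 × 7 = 182 days after August 1, 1993.
August has 31 days — 30 days to the end of August leaves 152.
September has 30 days (122 left).
October has 31 days (91 left).
November has 30 days (61 left).
December has 31 days (30 left).
30 days into January → January 30, 1994.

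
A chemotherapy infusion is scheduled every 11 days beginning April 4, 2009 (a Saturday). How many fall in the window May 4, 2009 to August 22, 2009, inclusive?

10

Occurrences land 11·i days after April 4, 2009 for i = 0, 1, 2, …
May 4, 2009 is 30 days after the start; 30 ÷ 11 = 2 remainder 8; since the remainder is 8, round up to i = 3. First occurrence in the window: #4 on May 7, 2009 (3×11 = 33 days in).
August 22, 2009 is 140 days after the start; 140 ÷ 11 = 12 remainder 8. Last occurrence in the window: #13 on August 14, 2009.
Occurrences #4 through #13: 10 in total.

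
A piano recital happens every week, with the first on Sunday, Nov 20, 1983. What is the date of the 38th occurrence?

Aug 5, 1984

The 38th occurrence is 37 intervals after the first: 37 × 7 = 259 days after Nov 20, 1983.
Nov has 30 days — 10 days to the end of Nov leaves 249.
Dec has 31 days (218 left).
Jan has 31 days (187 left).
Feb has 29 days (158 left).
Mar has 31 days (127 left).
Apr has 30 days (97 left).
May has 31 days (66 left).
Jun has 30 days (36 left).
Jul has 31 days (5 left).
5 days into Aug → Aug 5, 1984.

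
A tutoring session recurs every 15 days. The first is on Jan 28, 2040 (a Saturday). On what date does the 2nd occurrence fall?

The 2nd occurrence is 1 interval after the first: 1 × 15 = 15 days after Jan 28, 2040.
Jan has 31 days — 3 days to the end of Jan leaves 12.
12 days into Feb → Feb 12, 2040.

Feb 12, 2040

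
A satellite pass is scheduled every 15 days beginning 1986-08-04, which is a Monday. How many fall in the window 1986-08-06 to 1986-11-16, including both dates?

6

Occurrences land 15·i days after 1986-08-04 for i = 0, 1, 2, …
1986-08-06 is 2 days after the start; 2 ÷ 15 = 0 remainder 2; since the remainder is 2, round up to i = 1. First occurrence in the window: #2 on 1986-08-19 (1×15 = 15 days in).
1986-11-16 is 104 days after the start; 104 ÷ 15 = 6 remainder 14. Last occurrence in the window: #7 on 1986-11-02.
Occurrences #2 through #7: 6 in total.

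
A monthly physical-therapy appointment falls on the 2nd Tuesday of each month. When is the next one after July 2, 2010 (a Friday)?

July 2010 starts on a Thursday; its first Tuesday is the 6th, so the 2nd Tuesday is the 13th — July 13, 2010.
July 13, 2010 is after July 2, 2010, so that is the next one.

July 13, 2010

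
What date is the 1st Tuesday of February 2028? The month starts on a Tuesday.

February 2028 begins on a Tuesday, so the first Tuesday is February 1.

1 February 2028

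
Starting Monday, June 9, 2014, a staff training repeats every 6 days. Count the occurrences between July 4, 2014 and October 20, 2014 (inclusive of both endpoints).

Occurrences land 6·i days after June 9, 2014 for i = 0, 1, 2, …
July 4, 2014 is 25 days after the start; 25 ÷ 6 = 4 remainder 1; since the remainder is 1, round up to i = 5. First occurrence in the window: #6 on July 9, 2014 (5×6 = 30 days in).
October 20, 2014 is 133 days after the start; 133 ÷ 6 = 22 remainder 1. Last occurrence in the window: #23 on October 19, 2014.
Occurrences #6 through #23: 18 in total.

18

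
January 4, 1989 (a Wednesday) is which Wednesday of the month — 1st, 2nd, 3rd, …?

Day 4 falls in week ⌈4/7⌉ of the month.
Days 1–7 hold the 1st Wednesday, 8–14 the 2nd, 15–21 the 3rd, 22–28 the 4th, 29–31 the 5th.
4 is in the range for the 1st.

1st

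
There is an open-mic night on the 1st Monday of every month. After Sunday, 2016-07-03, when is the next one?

2016-07-04

July 2016 starts on a Friday, so its 1st Monday is 2016-07-04 (3 days in).
2016-07-04 is after 2016-07-03, so that is the next one.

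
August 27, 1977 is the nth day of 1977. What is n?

239

Days in months before August: 31 + 28 + 31 + 30 + 31 + 30 + 31 = 212.
Plus 27 days into August → day 239.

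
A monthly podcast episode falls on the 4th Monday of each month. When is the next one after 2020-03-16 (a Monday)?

2020-03-23

March 2020 starts on a Sunday; its first Monday is the 2nd, so the 4th Monday is the 23rd — 2020-03-23.
2020-03-23 is after 2020-03-16, so that is the next one.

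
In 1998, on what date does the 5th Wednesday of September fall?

September 30, 1998

The first Wednesday of September 1998 is September 2.
The 5th Wednesday is 4 weeks later: 2 + 28 = 30.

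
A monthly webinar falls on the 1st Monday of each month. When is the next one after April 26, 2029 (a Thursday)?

April 2029 starts on a Sunday, so its 1st Monday is April 2, 2029 (1 day in).
That is not after April 26, 2029, so look at May 2029.
May 2029 starts on a Tuesday, so its 1st Monday is May 7, 2029 (6 days in).

May 7, 2029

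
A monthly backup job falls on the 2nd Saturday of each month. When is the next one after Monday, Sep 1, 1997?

Sep 13, 1997

Sep 1997 starts on a Monday; its first Saturday is the 6th, so the 2nd Saturday is the 13th — Sep 13, 1997.
Sep 13, 1997 is after Sep 1, 1997, so that is the next one.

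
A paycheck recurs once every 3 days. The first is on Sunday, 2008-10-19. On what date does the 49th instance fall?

The 49th occurrence is 48 intervals after the first: 48 × 3 = 144 days after 2008-10-19.
October has 31 days — 12 days to the end of October leaves 132.
November has 30 days (102 left).
December has 31 days (71 left).
January has 31 days (40 left).
February has 28 days (12 left).
12 days into March → 2009-03-12.

2009-03-12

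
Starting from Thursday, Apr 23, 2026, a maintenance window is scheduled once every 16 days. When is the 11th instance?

The 11th occurrence is 10 intervals after the first: 10 × 16 = 160 days after Apr 23, 2026.
Apr has 30 days — 7 days to the end of Apr leaves 153.
May has 31 days (122 left).
Jun has 30 days (92 left).
Jul has 31 days (61 left).
Aug has 31 days (30 left).
30 days into Sep → Sep 30, 2026.

Sep 30, 2026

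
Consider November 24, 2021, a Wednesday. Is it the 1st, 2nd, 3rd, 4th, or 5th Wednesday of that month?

4th

Day 24 falls in week ⌈24/7⌉ of the month.
Days 1–7 hold the 1st Wednesday, 8–14 the 2nd, 15–21 the 3rd, 22–28 the 4th, 29–31 the 5th.
24 is in the range for the 4th.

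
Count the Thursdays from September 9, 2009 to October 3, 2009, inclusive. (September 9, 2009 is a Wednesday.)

4

September 9, 2009 is a Wednesday; the first Thursday on or after it is September 10, 2009 (1 day later).
From September 10, 2009 to October 3, 2009: 20 + 3 = 23 days (rest of September, October).
23 ÷ 7 = 3 full weeks with remainder 2, so 3 more Thursdays after the first → 4.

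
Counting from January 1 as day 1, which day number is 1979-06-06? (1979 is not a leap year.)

157

Days in months before June: 31 + 28 + 31 + 30 + 31 = 151.
Plus 6 days into June → day 157.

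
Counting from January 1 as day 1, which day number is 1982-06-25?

176

Days in months before June: 31 + 28 + 31 + 30 + 31 = 151.
Plus 25 days into June → day 176.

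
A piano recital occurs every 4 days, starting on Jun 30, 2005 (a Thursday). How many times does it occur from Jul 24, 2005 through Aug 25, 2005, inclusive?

Occurrences land 4·i days after Jun 30, 2005 for i = 0, 1, 2, …
Jul 24, 2005 is 24 days after the start; 24 ÷ 4 = 6 remainder 0. First occurrence in the window: #7 on Jul 24, 2005 (6×4 = 24 days in).
Aug 25, 2005 is 56 days after the start; 56 ÷ 4 = 14 remainder 0. Last occurrence in the window: #15 on Aug 25, 2005.
Occurrences #7 through #15: 9 in total.

9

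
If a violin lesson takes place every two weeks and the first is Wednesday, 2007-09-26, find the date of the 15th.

The 15th occurrence is 14 intervals after the first: 14 × 14 = 196 days after 2007-09-26.
September has 30 days — 4 days to the end of September leaves 192.
October has 31 days (161 left).
November has 30 days (131 left).
December has 31 days (100 left).
January has 31 days (69 left).
February has 29 days (40 left).
March has 31 days (9 left).
9 days into April → 2008-04-09.

2008-04-09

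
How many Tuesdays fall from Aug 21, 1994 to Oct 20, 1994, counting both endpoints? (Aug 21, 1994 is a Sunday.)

9

Aug 21, 1994 is a Sunday; the first Tuesday on or after it is Aug 23, 1994 (2 days later).
From Aug 23, 1994 to Oct 20, 1994: 8 + 30 + 20 = 58 days (rest of Aug, Sep, Oct).
58 ÷ 7 = 8 full weeks with remainder 2, so 8 more Tuesdays after the first → 9.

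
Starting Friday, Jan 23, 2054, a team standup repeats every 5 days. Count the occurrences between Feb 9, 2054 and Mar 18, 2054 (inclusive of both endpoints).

Occurrences land 5·i days after Jan 23, 2054 for i = 0, 1, 2, …
Feb 9, 2054 is 17 days after the start; 17 ÷ 5 = 3 remainder 2; since the remainder is 2, round up to i = 4. First occurrence in the window: #5 on Feb 12, 2054 (4×5 = 20 days in).
Mar 18, 2054 is 54 days after the start; 54 ÷ 5 = 10 remainder 4. Last occurrence in the window: #11 on Mar 14, 2054.
Occurrences #5 through #11: 7 in total.

7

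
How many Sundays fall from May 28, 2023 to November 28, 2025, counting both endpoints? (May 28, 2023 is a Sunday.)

131

May 28, 2023 is a Sunday; the first Sunday on or after it is May 28, 2023.
From May 28, 2023 to November 28, 2025: 217 + 366 + 332 = 915 days (rest of 2023, 2024, to November 28, 2025 in 2025).
915 ÷ 7 = 130 full weeks with remainder 5, so 130 more Sundays after the first → 131.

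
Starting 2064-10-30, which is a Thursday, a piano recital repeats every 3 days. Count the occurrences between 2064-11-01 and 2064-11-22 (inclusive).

Occurrences land 3·i days after 2064-10-30 for i = 0, 1, 2, …
2064-11-01 is 2 days after the start; 2 ÷ 3 = 0 remainder 2; since the remainder is 2, round up to i = 1. First occurrence in the window: #2 on 2064-11-02 (1×3 = 3 days in).
2064-11-22 is 23 days after the start; 23 ÷ 3 = 7 remainder 2. Last occurrence in the window: #8 on 2064-11-20.
Occurrences #2 through #8: 7 in total.

7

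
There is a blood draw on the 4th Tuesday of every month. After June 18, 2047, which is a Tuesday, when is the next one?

June 2047 starts on a Saturday; its first Tuesday is the 4th, so the 4th Tuesday is the 25th — June 25, 2047.
June 25, 2047 is after June 18, 2047, so that is the next one.

June 25, 2047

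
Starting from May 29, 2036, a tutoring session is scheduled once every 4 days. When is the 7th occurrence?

The 7th occurrence is 6 intervals after the first: 6 × 4 = 24 days after May 29, 2036.
May has 31 days — 2 days to the end of May leaves 22.
22 days into June → June 22, 2036.

June 22, 2036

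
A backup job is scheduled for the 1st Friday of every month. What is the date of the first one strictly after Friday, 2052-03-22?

2052-04-05

March 2052 starts on a Friday, so its 1st Friday is 2052-03-01.
That is not after 2052-03-22, so look at April 2052.
April 2052 starts on a Monday, so its 1st Friday is 2052-04-05 (4 days in).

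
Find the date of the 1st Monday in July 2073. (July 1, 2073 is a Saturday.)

July 2073 begins on a Saturday, so the first Monday is July 3 (2 days later).

2073-07-03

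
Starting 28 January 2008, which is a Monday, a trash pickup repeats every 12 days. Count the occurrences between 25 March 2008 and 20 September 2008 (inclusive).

Occurrences land 12·i days after 28 January 2008 for i = 0, 1, 2, …
25 March 2008 is 57 days after the start; 57 ÷ 12 = 4 remainder 9; since the remainder is 9, round up to i = 5. First occurrence in the window: #6 on 28 March 2008 (5×12 = 60 days in).
20 September 2008 is 236 days after the start; 236 ÷ 12 = 19 remainder 8. Last occurrence in the window: #20 on 12 September 2008.
Occurrences #6 through #20: 15 in total.

15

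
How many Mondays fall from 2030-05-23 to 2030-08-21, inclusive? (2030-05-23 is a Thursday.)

13

2030-05-23 is a Thursday; the first Monday on or after it is 2030-05-27 (4 days later).
From 2030-05-27 to 2030-08-21: 4 + 30 + 31 + 21 = 86 days (rest of May, June, July, August).
86 ÷ 7 = 12 full weeks with remainder 2, so 12 more Mondays after the first → 13.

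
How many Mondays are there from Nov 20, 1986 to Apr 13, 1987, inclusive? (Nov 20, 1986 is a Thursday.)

Nov 20, 1986 is a Thursday; the first Monday on or after it is Nov 24, 1986 (4 days later).
From Nov 24, 1986 to Apr 13, 1987: 6 + 31 + 31 + 28 + 31 + 13 = 140 days (rest of Nov, Dec, Jan, Feb, Mar, Apr).
140 ÷ 7 = 20 full weeks with remainder 0, so 20 more Mondays after the first → 21.

21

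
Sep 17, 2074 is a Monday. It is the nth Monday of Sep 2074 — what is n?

Day 17 falls in week ⌈17/7⌉ of the month.
Days 1–7 hold the 1st Monday, 8–14 the 2nd, 15–21 the 3rd, 22–28 the 4th, 29–31 the 5th.
17 is in the range for the 3rd.

3rd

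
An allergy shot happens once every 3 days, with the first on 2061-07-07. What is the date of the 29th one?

2061-09-29

The 29th occurrence is 28 intervals after the first: 28 × 3 = 84 days after 2061-07-07.
July has 31 days — 24 days to the end of July leaves 60.
August has 31 days (29 left).
29 days into September → 2061-09-29.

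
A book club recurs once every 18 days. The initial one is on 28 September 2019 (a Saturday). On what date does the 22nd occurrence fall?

10 October 2020

The 22nd occurrence is 21 intervals after the first: 21 × 18 = 378 days after 28 September 2019.
September has 30 days — 2 days to the end of September leaves 376.
October has 31 days (345 left).
November has 30 days (315 left).
December has 31 days (284 left).
January has 31 days (253 left).
February has 29 days (224 left).
March has 31 days (193 left).
April has 30 days (163 left).
May has 31 days (132 left).
June has 30 days (102 left).
July has 31 days (71 left).
August has 31 days (40 left).
September has 30 days (10 left).
10 days into October → 10 October 2020.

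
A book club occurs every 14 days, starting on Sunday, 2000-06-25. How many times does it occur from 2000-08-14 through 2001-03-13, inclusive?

Occurrences land 14·i days after 2000-06-25 for i = 0, 1, 2, …
2000-08-14 is 50 days after the start; 50 ÷ 14 = 3 remainder 8; since the remainder is 8, round up to i = 4. First occurrence in the window: #5 on 2000-08-20 (4×14 = 56 days in).
2001-03-13 is 261 days after the start; 261 ÷ 14 = 18 remainder 9. Last occurrence in the window: #19 on 2001-03-04.
Occurrences #5 through #19: 15 in total.

15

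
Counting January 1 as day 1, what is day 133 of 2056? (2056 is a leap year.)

12 May 2056

January has 31 days (133 − 31 = 102 remain).
February has 29 days (102 − 29 = 73 remain).
March has 31 days (73 − 31 = 42 remain).
April has 30 days (42 − 30 = 12 remain).
12 into May → May 12.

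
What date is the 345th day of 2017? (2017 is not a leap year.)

January has 31 days (345 − 31 = 314 remain).
February has 28 days (314 − 28 = 286 remain).
March has 31 days (286 − 31 = 255 remain).
April has 30 days (255 − 30 = 225 remain).
May has 31 days (225 − 31 = 194 remain).
June has 30 days (194 − 30 = 164 remain).
July has 31 days (164 − 31 = 133 remain).
August has 31 days (133 − 31 = 102 remain).
September has 30 days (102 − 30 = 72 remain).
October has 31 days (72 − 31 = 41 remain).
November has 30 days (41 − 30 = 11 remain).
11 into December → December 11.

December 11, 2017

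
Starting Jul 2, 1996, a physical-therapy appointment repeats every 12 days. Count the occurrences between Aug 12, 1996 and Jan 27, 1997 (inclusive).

14

Occurrences land 12·i days after Jul 2, 1996 for i = 0, 1, 2, …
Aug 12, 1996 is 41 days after the start; 41 ÷ 12 = 3 remainder 5; since the remainder is 5, round up to i = 4. First occurrence in the window: #5 on Aug 19, 1996 (4×12 = 48 days in).
Jan 27, 1997 is 209 days after the start; 209 ÷ 12 = 17 remainder 5. Last occurrence in the window: #18 on Jan 22, 1997.
Occurrences #5 through #18: 14 in total.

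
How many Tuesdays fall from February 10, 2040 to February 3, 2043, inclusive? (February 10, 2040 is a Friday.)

156

February 10, 2040 is a Friday; the first Tuesday on or after it is February 14, 2040 (4 days later).
From February 14, 2040 to February 3, 2043: 321 + 365 + 365 + 34 = 1085 days (rest of 2040, 2041, 2042, to February 3, 2043 in 2043).
1085 ÷ 7 = 155 full weeks with remainder 0, so 155 more Tuesdays after the first → 156.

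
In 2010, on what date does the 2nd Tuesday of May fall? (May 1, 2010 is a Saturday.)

May 2010 begins on a Saturday, so the first Tuesday is May 4 (3 days later).
The 2nd Tuesday is 1 weeks later: 4 + 7 = 11.

May 11, 2010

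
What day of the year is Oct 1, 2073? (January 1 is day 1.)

Days in months before Oct: 31 + 28 + 31 + 30 + 31 + 30 + 31 + 31 + 30 = 273.
Plus 1 day into Oct → day 274.

274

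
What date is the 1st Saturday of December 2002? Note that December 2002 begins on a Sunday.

December 2002 begins on a Sunday, so the first Saturday is December 7 (6 days later).

7 December 2002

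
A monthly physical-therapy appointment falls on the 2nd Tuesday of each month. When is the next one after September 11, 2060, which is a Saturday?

September 14, 2060

September 2060 starts on a Wednesday; its first Tuesday is the 7th, so the 2nd Tuesday is the 14th — September 14, 2060.
September 14, 2060 is after September 11, 2060, so that is the next one.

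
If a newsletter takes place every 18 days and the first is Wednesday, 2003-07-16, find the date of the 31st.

2005-01-06

The 31st occurrence is 30 intervals after the first: 30 × 18 = 540 days after 2003-07-16.
July has 31 days — 15 days to the end of July leaves 525.
From end of July to end of 2003 is 153 days (372 left).
2004 has 366 days (6 left).
6 days into January → 2005-01-06.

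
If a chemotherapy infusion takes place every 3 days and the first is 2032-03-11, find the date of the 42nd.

The 42nd occurrence is 41 intervals after the first: 41 × 3 = 123 days after 2032-03-11.
March has 31 days — 20 days to the end of March leaves 103.
April has 30 days (73 left).
May has 31 days (42 left).
June has 30 days (12 left).
12 days into July → 2032-07-12.

2032-07-12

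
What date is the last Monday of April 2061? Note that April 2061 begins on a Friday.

April 2061 begins on a Friday, so the first Monday is April 4 (3 days later).
April 2061 has 30 days. Adding weeks: 4, 11, 18, 25 — the last one ≤ 30 is the 25th.

2061-04-25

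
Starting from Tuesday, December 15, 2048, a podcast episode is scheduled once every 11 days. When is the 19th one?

The 19th occurrence is 18 intervals after the first: 18 × 11 = 198 days after December 15, 2048.
December has 31 days — 16 days to the end of December leaves 182.
January has 31 days (151 left).
February has 28 days (123 left).
March has 31 days (92 left).
April has 30 days (62 left).
May has 31 days (31 left).
June has 30 days (1 left).
1 day into July → July 1, 2049.

July 1, 2049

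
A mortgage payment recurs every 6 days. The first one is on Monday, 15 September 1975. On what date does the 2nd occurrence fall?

21 September 1975

The 2nd occurrence is 1 interval after the first: 1 × 6 = 6 days after 15 September 1975.
6 days later is 21 September 1975.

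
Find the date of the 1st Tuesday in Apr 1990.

Apr 1990 begins on a Sunday, so the first Tuesday is Apr 3 (2 days later).

Apr 3, 1990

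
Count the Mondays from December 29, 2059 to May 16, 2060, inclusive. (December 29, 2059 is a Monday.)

20

December 29, 2059 is a Monday; the first Monday on or after it is December 29, 2059.
From December 29, 2059 to May 16, 2060: 2 + 31 + 29 + 31 + 30 + 16 = 139 days (rest of December, January, February, March, April, May).
139 ÷ 7 = 19 full weeks with remainder 6, so 19 more Mondays after the first → 20.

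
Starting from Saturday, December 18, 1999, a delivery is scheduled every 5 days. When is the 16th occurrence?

March 2, 2000

The 16th occurrence is 15 intervals after the first: 15 × 5 = 75 days after December 18, 1999.
December has 31 days — 13 days to the end of December leaves 62.
January has 31 days (31 left).
February has 29 days (2 left).
2 days into March → March 2, 2000.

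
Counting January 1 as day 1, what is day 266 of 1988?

January has 31 days (266 − 31 = 235 remain).
February has 29 days (235 − 29 = 206 remain).
March has 31 days (206 − 31 = 175 remain).
April has 30 days (175 − 30 = 145 remain).
May has 31 days (145 − 31 = 114 remain).
June has 30 days (114 − 30 = 84 remain).
July has 31 days (84 − 31 = 53 remain).
August has 31 days (53 − 31 = 22 remain).
22 into September → September 22.

1988-09-22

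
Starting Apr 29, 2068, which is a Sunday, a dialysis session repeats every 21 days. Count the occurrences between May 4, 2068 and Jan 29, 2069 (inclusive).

Occurrences land 21·i days after Apr 29, 2068 for i = 0, 1, 2, …
May 4, 2068 is 5 days after the start; 5 ÷ 21 = 0 remainder 5; since the remainder is 5, round up to i = 1. First occurrence in the window: #2 on May 20, 2068 (1×21 = 21 days in).
Jan 29, 2069 is 275 days after the start; 275 ÷ 21 = 13 remainder 2. Last occurrence in the window: #14 on Jan 27, 2069.
Occurrences #2 through #14: 13 in total.

13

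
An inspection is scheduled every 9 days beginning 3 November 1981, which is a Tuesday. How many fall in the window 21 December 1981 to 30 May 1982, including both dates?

18

Occurrences land 9·i days after 3 November 1981 for i = 0, 1, 2, …
21 December 1981 is 48 days after the start; 48 ÷ 9 = 5 remainder 3; since the remainder is 3, round up to i = 6. First occurrence in the window: #7 on 27 December 1981 (6×9 = 54 days in).
30 May 1982 is 208 days after the start; 208 ÷ 9 = 23 remainder 1. Last occurrence in the window: #24 on 29 May 1982.
Occurrences #7 through #24: 18 in total.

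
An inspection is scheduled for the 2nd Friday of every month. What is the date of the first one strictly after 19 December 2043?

8 January 2044

December 2043 starts on a Tuesday; its first Friday is the 4th, so the 2nd Friday is the 11th — 11 December 2043.
That is not after 19 December 2043, so look at January 2044.
January 2044 starts on a Friday; its first Friday is the 1st, so the 2nd Friday is the 8th — 8 January 2044.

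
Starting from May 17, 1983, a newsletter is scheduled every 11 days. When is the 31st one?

April 11, 1984

The 31st occurrence is 30 intervals after the first: 30 × 11 = 330 days after May 17, 1983.
May has 31 days — 14 days to the end of May leaves 316.
June has 30 days (286 left).
July has 31 days (255 left).
August has 31 days (224 left).
September has 30 days (194 left).
October has 31 days (163 left).
November has 30 days (133 left).
December has 31 days (102 left).
January has 31 days (71 left).
February has 29 days (42 left).
March has 31 days (11 left).
11 days into April → April 11, 1984.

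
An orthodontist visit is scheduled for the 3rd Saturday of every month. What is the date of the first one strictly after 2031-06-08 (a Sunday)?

June 2031 starts on a Sunday; its first Saturday is the 7th, so the 3rd Saturday is the 21st — 2031-06-21.
2031-06-21 is after 2031-06-08, so that is the next one.

2031-06-21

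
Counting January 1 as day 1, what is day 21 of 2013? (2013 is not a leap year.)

21 into January → January 21.

January 21, 2013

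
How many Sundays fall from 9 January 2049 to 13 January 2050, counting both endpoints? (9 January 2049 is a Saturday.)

9 January 2049 is a Saturday; the first Sunday on or after it is 10 January 2049 (1 day later).
From 10 January 2049 to 13 January 2050: 355 + 13 = 368 days (rest of 2049, to 13 January 2050 in 2050).
368 ÷ 7 = 52 full weeks with remainder 4, so 52 more Sundays after the first → 53.

53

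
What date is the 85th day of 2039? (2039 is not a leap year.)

January has 31 days (85 − 31 = 54 remain).
February has 28 days (54 − 28 = 26 remain).
26 into March → March 26.

26 March 2039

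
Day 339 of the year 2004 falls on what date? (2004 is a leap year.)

December 4, 2004

January has 31 days (339 − 31 = 308 remain).
February has 29 days (308 − 29 = 279 remain).
March has 31 days (279 − 31 = 248 remain).
April has 30 days (248 − 30 = 218 remain).
May has 31 days (218 − 31 = 187 remain).
June has 30 days (187 − 30 = 157 remain).
July has 31 days (157 − 31 = 126 remain).
August has 31 days (126 − 31 = 95 remain).
September has 30 days (95 − 30 = 65 remain).
October has 31 days (65 − 31 = 34 remain).
November has 30 days (34 − 30 = 4 remain).
4 into December → December 4.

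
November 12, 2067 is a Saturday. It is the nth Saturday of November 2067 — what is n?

2nd

Day 12 falls in week ⌈12/7⌉ of the month.
Days 1–7 hold the 1st Saturday, 8–14 the 2nd, 15–21 the 3rd, 22–28 the 4th, 29–31 the 5th.
12 is in the range for the 2nd.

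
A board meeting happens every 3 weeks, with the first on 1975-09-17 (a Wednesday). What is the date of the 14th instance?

1976-06-16

The 14th occurrence is 13 intervals after the first: 13 × 21 = 273 days after 1975-09-17.
September has 30 days — 13 days to the end of September leaves 260.
October has 31 days (229 left).
November has 30 days (199 left).
December has 31 days (168 left).
January has 31 days (137 left).
February has 29 days (108 left).
March has 31 days (77 left).
April has 30 days (47 left).
May has 31 days (16 left).
16 days into June → 1976-06-16.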